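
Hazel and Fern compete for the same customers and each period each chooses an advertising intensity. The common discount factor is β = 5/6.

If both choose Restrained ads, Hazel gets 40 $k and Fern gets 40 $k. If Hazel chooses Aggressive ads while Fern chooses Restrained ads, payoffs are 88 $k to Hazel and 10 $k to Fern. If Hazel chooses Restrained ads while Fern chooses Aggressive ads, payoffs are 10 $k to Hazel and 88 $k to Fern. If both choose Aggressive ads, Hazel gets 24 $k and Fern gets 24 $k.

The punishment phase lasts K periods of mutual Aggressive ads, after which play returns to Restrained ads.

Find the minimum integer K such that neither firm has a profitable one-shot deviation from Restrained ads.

6

Need Σ_{k=1}^{K} β^k ≥ (88−40)/(40−24) = 3.0000 at β = 5/6.
At K = 5 the sum is 2.9906 < 3.0000; at K = 6 it is 3.3255 ≥ 3.0000.
So the minimum punishment length is K = 6.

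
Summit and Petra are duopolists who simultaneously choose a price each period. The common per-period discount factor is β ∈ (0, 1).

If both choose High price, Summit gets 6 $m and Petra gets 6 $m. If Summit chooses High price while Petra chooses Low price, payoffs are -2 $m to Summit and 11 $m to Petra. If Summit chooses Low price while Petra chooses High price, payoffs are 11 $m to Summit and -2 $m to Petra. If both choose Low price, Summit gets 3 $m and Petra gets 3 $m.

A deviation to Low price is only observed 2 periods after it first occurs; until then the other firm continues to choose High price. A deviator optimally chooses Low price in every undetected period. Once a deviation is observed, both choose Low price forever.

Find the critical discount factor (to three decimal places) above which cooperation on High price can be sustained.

0.791

Deviating for the 2 undetected periods gains 11−6 = 5 per period over cooperation, then loses 6−3 = 3 per period forever once punishment starts.
Gain: 5(1 + β + … + β^1); loss: 3·β^2/(1−β).
No profitable deviation ⇔ 5(1−β^2) ≤ 3·β^2, i.e. β^2 ≥ 5/(5+3) = 5/8.
Hence β ≥ (5/8)^(1/2) ≈ 0.791.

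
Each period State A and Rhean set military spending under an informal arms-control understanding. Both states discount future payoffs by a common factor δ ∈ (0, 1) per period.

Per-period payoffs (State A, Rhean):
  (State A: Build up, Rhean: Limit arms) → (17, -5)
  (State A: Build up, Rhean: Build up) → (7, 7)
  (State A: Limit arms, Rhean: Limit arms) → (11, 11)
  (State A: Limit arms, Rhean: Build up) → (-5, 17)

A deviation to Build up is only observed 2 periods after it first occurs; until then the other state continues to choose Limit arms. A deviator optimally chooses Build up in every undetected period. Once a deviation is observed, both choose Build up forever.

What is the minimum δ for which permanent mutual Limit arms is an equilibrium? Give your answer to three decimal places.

Deviating for the 2 undetected periods gains 17−11 = 6 per period over cooperation, then loses 11−7 = 4 per period forever once punishment starts.
Gain: 6(1 + δ + … + δ^1); loss: 4·δ^2/(1−δ).
No profitable deviation ⇔ 6(1−δ^2) ≤ 4·δ^2, i.e. δ^2 ≥ 6/(6+4) = 3/5.
Hence δ ≥ (3/5)^(1/2) ≈ 0.775.

0.775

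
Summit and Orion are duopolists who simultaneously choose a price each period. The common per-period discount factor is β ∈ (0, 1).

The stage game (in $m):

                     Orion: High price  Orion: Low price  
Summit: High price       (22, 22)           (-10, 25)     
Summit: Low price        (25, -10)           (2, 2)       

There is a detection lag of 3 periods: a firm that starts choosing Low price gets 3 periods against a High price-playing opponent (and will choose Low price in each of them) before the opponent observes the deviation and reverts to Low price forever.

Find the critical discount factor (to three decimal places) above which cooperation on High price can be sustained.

0.507

A deviator earns 25 for 3 periods, then 2 forever; cooperating earns 22 forever. Multiplying the IC by (1−β):
22 ≥ 25(1−β^3) + 2β^3, so 23·β^3 ≥ 3 and β^3 ≥ 3/23.
β ≥ (3/23)^(1/3) ≈ 0.507.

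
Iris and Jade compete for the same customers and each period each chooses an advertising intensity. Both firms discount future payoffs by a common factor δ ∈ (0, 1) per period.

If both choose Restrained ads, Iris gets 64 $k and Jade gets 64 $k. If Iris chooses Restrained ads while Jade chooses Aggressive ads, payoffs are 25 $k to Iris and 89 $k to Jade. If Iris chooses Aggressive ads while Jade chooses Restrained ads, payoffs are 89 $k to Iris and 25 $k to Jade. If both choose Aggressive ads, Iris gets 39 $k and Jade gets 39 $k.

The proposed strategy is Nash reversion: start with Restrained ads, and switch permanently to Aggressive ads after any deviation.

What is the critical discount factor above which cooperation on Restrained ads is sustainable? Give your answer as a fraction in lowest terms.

One-period gain from deviating is 89 − 64 = 25. The loss is 64 − 39 = 25 in every subsequent period, with present value 25·δ/(1−δ).
Deviation is unprofitable when 25·δ/(1−δ) ≥ 25, i.e. δ/(1−δ) ≥ 1.
Equivalently δ ≥ 25/(25+25) = 1/2.

1/2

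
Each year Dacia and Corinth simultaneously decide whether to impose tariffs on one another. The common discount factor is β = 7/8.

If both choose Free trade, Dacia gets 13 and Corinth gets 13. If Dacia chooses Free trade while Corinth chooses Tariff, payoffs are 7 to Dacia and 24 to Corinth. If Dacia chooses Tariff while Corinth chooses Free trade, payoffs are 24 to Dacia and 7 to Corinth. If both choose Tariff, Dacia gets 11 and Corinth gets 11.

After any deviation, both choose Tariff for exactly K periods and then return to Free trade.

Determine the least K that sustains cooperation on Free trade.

12

Need Σ_{k=1}^{K} β^k ≥ (24−13)/(13−11) = 5.5000 at β = 7/8.
At K = 11 the sum is 5.3887 < 5.5000; at K = 12 it is 5.5901 ≥ 5.5000.
So the minimum punishment length is K = 12.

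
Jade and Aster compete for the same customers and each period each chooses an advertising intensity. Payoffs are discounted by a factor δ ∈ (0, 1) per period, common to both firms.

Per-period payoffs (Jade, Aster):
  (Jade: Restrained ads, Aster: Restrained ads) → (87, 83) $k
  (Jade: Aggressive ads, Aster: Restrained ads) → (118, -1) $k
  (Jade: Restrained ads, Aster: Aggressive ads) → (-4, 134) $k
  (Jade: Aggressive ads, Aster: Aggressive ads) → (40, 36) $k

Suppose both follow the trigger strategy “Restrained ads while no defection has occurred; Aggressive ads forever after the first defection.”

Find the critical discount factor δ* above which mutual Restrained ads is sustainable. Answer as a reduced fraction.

For Jade: deviation gain 118−87 = 31, per-period punishment loss 87−40 = 47. IC gives δ ≥ 31/78.
For Aster: gain 51, loss 47 per period, so δ ≥ 51/98.
The tighter constraint is Aster's, so cooperation needs δ ≥ 51/98.

51/98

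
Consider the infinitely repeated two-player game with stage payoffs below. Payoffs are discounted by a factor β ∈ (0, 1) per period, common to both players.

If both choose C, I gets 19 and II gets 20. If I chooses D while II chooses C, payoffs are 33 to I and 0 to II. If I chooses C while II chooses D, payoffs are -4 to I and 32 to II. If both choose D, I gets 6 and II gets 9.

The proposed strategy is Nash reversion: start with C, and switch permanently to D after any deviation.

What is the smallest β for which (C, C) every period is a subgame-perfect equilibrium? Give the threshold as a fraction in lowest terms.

I's threshold: (33−19)/(33−6) = 14/27.
II's threshold: (32−20)/(32−9) = 12/23.
14/27 < 12/23, so II binds and β* = 12/23.

12/23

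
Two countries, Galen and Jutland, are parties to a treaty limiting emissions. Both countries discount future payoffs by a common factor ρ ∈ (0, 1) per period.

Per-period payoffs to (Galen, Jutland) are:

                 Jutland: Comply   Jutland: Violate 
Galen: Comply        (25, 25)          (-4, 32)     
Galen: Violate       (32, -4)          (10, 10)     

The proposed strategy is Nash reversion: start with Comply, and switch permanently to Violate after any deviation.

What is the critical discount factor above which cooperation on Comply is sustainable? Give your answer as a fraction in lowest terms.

One-period gain from deviating is 32 − 25 = 7. The loss is 25 − 10 = 15 in every subsequent period, with present value 15·ρ/(1−ρ).
Deviation is unprofitable when 15·ρ/(1−ρ) ≥ 7, i.e. ρ/(1−ρ) ≥ 7/15.
Equivalently ρ ≥ 7/(7+15) = 7/22.

7/22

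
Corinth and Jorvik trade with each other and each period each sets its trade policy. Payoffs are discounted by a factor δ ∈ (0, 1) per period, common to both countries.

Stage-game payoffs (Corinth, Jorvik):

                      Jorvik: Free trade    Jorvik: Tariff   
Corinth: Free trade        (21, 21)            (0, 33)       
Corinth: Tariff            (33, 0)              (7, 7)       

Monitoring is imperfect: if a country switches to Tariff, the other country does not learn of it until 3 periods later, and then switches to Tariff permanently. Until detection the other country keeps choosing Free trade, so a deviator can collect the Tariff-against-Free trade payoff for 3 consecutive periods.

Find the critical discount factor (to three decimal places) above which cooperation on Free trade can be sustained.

0.773

A deviator earns 33 for 3 periods, then 7 forever; cooperating earns 21 forever. Multiplying the IC by (1−δ):
21 ≥ 33(1−δ^3) + 7δ^3, so 26·δ^3 ≥ 12 and δ^3 ≥ 6/13.
δ ≥ (6/13)^(1/3) ≈ 0.773.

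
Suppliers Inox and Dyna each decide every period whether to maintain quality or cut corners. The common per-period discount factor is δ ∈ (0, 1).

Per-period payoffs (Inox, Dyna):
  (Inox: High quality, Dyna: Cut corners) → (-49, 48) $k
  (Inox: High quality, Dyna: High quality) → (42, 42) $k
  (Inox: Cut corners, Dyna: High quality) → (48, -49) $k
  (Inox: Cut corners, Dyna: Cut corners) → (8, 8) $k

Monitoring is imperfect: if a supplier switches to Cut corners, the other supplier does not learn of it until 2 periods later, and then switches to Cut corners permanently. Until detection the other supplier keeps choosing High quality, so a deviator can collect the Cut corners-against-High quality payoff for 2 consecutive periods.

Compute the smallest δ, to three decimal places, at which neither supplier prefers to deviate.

The best deviation is to choose Cut corners for all 2 undetected periods, earning 48 each, then 8 forever once detected.
Deviation value: 48(1−δ^2)/(1−δ) + 8δ^2/(1−δ); cooperation value: 42/(1−δ).
IC: 42 ≥ 48(1−δ^2) + 8δ^2 = 48 − 40δ^2.
So δ^2 ≥ 6/40 = 3/20, giving δ ≥ (3/20)^(1/2) ≈ 0.387.

0.387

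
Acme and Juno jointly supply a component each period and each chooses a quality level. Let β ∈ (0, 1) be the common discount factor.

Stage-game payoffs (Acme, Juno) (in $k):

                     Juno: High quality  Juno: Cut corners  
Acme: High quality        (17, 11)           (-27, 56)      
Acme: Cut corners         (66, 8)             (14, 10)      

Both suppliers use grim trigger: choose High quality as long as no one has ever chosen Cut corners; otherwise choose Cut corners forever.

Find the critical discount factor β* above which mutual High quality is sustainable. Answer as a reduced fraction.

45/46

Acme: cooperation gives 17 each period; deviation gives 66 once then 14 forever.
  17/(1−β) ≥ 66 + 14β/(1−β) ⇒ β ≥ 49/52.
Juno: cooperation gives 11 each period; deviation gives 56 once then 10 forever.
  β ≥ 45/46.
Both must hold, so the binding constraint is Juno's: β ≥ 45/46.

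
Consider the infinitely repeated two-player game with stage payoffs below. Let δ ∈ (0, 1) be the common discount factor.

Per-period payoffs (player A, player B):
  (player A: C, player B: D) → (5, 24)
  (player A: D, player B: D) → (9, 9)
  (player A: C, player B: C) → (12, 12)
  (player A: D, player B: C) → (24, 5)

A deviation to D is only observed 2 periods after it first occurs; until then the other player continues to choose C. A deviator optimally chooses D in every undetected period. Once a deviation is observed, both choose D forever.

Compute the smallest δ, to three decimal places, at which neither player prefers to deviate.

0.894

A deviator earns 24 for 2 periods, then 9 forever; cooperating earns 12 forever. Multiplying the IC by (1−δ):
12 ≥ 24(1−δ^2) + 9δ^2, so 15·δ^2 ≥ 12 and δ^2 ≥ 4/5.
δ ≥ (4/5)^(1/2) ≈ 0.894.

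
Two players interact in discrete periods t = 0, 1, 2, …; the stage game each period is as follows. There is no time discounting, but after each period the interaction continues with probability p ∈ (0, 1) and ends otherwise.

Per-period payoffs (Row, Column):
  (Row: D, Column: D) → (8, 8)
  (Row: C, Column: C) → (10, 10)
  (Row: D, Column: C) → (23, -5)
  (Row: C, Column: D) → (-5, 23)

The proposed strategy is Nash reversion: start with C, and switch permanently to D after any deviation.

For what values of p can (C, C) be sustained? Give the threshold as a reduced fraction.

With no time discounting, the continuation probability p plays the role of the discount factor.
Grim-trigger IC: 10/(1−p) ≥ 23 + 8p/(1−p) ⇒ p ≥ (23−10)/(23−8) = 13/15.

13/15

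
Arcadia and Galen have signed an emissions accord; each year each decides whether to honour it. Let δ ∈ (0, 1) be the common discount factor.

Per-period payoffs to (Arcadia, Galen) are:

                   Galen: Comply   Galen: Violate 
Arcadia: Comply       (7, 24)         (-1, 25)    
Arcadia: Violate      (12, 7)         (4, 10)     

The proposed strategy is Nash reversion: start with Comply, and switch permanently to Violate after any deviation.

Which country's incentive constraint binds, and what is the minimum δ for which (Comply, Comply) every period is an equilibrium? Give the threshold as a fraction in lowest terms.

Arcadia; δ ≥ 5/8

For Arcadia: deviation gain 12−7 = 5, per-period punishment loss 7−4 = 3. IC gives δ ≥ 5/8.
For Galen: gain 1, loss 14 per period, so δ ≥ 1/15.
The tighter constraint is Arcadia's, so cooperation needs δ ≥ 5/8.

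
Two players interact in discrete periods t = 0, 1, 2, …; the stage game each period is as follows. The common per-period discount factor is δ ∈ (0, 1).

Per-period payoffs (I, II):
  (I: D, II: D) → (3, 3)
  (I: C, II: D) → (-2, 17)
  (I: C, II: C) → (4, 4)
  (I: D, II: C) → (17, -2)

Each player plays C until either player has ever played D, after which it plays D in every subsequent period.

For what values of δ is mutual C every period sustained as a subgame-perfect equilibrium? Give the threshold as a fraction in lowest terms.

13/14

Cooperation forever yields 4 each period: 4/(1−δ).
Deviating yields 17 once, then 3 forever: 17 + 3δ/(1−δ).
No profitable deviation requires 4/(1−δ) ≥ 17 + 3δ/(1−δ).
Multiplying by (1−δ): 4 ≥ 17(1−δ) + 3δ = 17 − 14δ.
So 14δ ≥ 13, i.e. δ ≥ 13/14.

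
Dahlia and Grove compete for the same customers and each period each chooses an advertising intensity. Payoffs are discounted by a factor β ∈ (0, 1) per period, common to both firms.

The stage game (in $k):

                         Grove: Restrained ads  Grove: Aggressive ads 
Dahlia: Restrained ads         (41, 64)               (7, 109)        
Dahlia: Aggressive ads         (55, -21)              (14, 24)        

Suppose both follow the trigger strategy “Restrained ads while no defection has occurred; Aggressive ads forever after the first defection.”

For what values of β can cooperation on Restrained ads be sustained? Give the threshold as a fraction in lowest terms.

Dahlia: cooperation gives 41 each period; deviation gives 55 once then 14 forever.
  41/(1−β) ≥ 55 + 14β/(1−β) ⇒ β ≥ 14/41.
Grove: cooperation gives 64 each period; deviation gives 109 once then 24 forever.
  β ≥ 45/85 = 9/17.
Both must hold, so the binding constraint is Grove's: β ≥ 9/17.

9/17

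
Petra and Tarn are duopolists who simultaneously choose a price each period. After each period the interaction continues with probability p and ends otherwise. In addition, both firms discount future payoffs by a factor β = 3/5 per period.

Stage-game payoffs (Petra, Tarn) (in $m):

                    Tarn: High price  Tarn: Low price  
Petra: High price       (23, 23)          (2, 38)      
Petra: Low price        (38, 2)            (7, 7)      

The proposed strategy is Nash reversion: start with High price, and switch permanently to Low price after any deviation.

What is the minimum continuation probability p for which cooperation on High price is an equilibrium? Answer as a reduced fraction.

25/31

With continuation probability p and discount β, the effective per-period discount factor is βp.
Grim-trigger IC: βp ≥ (38−23)/(38−7) = 15/31.
So p ≥ (15/31)/(3/5) = 25/31.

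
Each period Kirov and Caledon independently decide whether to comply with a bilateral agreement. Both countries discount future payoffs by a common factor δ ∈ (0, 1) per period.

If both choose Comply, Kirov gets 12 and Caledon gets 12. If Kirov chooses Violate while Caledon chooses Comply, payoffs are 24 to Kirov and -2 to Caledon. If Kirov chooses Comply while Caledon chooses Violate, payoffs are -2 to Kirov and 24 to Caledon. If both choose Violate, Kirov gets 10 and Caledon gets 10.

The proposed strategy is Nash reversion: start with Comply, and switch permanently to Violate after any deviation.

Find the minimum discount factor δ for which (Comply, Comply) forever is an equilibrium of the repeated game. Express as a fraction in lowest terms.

6/7

Under grim trigger the critical discount factor is (T−C)/(T−P) with T = 24, C = 12, P = 10.
δ* = (24−12)/(24−10) = 12/14 = 6/7.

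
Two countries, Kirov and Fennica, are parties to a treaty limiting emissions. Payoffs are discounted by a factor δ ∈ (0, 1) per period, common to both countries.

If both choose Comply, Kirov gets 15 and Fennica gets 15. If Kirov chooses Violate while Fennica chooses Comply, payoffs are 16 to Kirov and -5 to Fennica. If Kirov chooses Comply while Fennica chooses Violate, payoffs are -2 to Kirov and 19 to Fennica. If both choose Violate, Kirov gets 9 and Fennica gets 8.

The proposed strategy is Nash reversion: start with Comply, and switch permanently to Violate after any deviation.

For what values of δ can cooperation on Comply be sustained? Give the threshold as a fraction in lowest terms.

4/11

Kirov's threshold: (16−15)/(16−9) = 1/7.
Fennica's threshold: (19−15)/(19−8) = 4/11.
1/7 < 4/11, so Fennica binds and δ* = 4/11.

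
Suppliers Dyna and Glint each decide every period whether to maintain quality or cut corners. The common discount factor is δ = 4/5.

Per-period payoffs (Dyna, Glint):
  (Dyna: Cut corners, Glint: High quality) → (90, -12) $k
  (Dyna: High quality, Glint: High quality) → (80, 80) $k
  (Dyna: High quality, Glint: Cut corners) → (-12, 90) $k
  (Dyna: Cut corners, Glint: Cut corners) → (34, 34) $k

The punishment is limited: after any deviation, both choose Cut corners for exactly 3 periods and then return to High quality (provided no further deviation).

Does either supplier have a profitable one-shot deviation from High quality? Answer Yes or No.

IC: δ+…+δ^3 ≥ (90−80)/(80−34) = 5/23.
At δ = 4/5: partial sum = 1.9520 ≥ 0.2174. Cooperation sustainable.

No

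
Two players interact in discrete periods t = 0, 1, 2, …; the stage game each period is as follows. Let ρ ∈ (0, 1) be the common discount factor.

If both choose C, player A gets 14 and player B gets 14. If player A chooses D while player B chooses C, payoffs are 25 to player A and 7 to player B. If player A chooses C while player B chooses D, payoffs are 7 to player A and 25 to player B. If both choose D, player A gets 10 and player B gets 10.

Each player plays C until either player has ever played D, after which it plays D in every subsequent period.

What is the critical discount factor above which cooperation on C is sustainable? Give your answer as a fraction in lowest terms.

Under grim trigger the critical discount factor is (T−C)/(T−P) with T = 25, C = 14, P = 10.
ρ* = (25−14)/(25−10) = 11/15.

11/15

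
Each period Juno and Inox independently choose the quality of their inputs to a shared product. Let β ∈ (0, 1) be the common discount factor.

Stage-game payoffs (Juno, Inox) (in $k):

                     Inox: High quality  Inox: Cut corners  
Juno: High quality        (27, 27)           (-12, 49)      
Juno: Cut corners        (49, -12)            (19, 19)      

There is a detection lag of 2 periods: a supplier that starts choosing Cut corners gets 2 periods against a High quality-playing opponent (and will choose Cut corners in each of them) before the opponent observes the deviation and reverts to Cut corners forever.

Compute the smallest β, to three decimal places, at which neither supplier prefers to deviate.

A deviator earns 49 for 2 periods, then 19 forever; cooperating earns 27 forever. Multiplying the IC by (1−β):
27 ≥ 49(1−β^2) + 19β^2, so 30·β^2 ≥ 22 and β^2 ≥ 11/15.
β ≥ (11/15)^(1/2) ≈ 0.856.

0.856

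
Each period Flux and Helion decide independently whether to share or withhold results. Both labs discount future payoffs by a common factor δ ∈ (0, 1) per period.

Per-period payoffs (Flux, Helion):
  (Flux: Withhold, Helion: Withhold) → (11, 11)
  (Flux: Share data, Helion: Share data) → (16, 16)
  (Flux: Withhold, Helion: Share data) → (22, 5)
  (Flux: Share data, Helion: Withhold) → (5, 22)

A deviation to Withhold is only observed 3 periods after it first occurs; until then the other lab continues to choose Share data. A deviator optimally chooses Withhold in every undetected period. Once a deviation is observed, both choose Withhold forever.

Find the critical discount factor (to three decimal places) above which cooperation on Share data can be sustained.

0.817

The best deviation is to choose Withhold for all 3 undetected periods, earning 22 each, then 11 forever once detected.
Deviation value: 22(1−δ^3)/(1−δ) + 11δ^3/(1−δ); cooperation value: 16/(1−δ).
IC: 16 ≥ 22(1−δ^3) + 11δ^3 = 22 − 11δ^3.
So δ^3 ≥ 6/11, giving δ ≥ (6/11)^(1/3) ≈ 0.817.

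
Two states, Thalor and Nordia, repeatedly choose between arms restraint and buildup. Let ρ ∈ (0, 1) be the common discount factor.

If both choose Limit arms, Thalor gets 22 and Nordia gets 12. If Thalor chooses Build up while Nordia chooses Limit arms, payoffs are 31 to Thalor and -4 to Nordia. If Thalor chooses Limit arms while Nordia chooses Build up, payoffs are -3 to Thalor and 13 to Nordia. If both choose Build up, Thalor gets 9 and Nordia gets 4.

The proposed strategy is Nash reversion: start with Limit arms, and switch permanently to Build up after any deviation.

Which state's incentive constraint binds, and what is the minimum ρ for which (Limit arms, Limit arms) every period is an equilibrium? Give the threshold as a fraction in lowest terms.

Thalor; ρ ≥ 9/22

For Thalor: deviation gain 31−22 = 9, per-period punishment loss 22−9 = 13. IC gives ρ ≥ 9/22.
For Nordia: gain 1, loss 8 per period, so ρ ≥ 1/9.
The tighter constraint is Thalor's, so cooperation needs ρ ≥ 9/22.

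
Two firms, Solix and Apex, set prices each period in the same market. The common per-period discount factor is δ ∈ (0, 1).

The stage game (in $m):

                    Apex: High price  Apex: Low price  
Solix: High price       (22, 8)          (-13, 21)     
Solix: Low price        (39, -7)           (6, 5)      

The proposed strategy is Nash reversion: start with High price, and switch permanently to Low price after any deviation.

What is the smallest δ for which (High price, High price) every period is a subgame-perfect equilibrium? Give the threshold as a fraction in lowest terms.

Solix: cooperation gives 22 each period; deviation gives 39 once then 6 forever.
  22/(1−δ) ≥ 39 + 6δ/(1−δ) ⇒ δ ≥ 17/33.
Apex: cooperation gives 8 each period; deviation gives 21 once then 5 forever.
  δ ≥ 13/16.
Both must hold, so the binding constraint is Apex's: δ ≥ 13/16.

13/16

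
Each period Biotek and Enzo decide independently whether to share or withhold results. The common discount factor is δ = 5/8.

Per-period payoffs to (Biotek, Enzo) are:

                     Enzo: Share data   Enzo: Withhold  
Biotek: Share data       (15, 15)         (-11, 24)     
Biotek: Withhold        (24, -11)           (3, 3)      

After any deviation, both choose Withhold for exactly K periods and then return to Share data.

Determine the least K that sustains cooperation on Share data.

2

Need Σ_{k=1}^{K} δ^k ≥ (24−15)/(15−3) = 0.7500 at δ = 5/8.
At K = 1 the sum is 0.6250 < 0.7500; at K = 2 it is 1.0156 ≥ 0.7500.
So the minimum punishment length is K = 2.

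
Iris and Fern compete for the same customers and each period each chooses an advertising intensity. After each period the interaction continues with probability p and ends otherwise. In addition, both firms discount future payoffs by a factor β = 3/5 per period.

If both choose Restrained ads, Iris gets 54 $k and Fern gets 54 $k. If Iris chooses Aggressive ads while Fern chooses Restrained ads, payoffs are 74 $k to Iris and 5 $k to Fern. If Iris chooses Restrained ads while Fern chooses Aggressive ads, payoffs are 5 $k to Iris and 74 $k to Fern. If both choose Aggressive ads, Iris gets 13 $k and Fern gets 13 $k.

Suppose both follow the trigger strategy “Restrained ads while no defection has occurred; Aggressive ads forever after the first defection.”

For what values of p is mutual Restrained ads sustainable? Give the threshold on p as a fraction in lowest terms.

With continuation probability p and discount β, the effective per-period discount factor is βp.
Grim-trigger IC: βp ≥ (74−54)/(74−13) = 20/61.
So p ≥ (20/61)/(3/5) = 100/183.

100/183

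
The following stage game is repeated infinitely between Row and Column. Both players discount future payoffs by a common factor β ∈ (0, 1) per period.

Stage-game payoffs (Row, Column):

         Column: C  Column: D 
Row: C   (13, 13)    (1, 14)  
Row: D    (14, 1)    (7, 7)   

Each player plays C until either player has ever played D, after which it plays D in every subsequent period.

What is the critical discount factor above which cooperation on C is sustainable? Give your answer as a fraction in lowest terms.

1/7

13/(1−β) ≥ 14 + 7β/(1−β)
13 ≥ 14 − 7β
β ≥ 1/7.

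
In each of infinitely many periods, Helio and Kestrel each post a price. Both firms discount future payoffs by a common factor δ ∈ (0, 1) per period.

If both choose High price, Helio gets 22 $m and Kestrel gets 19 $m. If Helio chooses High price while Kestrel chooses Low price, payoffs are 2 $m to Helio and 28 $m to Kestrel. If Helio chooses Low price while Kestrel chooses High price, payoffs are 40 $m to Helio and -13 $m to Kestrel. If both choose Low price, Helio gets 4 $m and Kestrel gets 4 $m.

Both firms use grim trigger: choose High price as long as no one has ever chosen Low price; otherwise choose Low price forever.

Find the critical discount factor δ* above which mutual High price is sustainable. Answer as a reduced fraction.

1/2

Helio: cooperation gives 22 each period; deviation gives 40 once then 4 forever.
  22/(1−δ) ≥ 40 + 4δ/(1−δ) ⇒ δ ≥ 18/36 = 1/2.
Kestrel: cooperation gives 19 each period; deviation gives 28 once then 4 forever.
  δ ≥ 9/24 = 3/8.
Both must hold, so the binding constraint is Helio's: δ ≥ 1/2.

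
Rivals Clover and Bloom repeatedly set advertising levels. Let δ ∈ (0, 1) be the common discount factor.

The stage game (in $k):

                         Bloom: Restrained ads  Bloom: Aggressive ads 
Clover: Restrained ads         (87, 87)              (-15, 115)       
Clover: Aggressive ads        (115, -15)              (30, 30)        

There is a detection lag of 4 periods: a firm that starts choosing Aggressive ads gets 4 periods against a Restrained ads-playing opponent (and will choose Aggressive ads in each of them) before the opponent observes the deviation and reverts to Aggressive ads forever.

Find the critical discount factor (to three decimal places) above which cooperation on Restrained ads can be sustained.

Deviating for the 4 undetected periods gains 115−87 = 28 per period over cooperation, then loses 87−30 = 57 per period forever once punishment starts.
Gain: 28(1 + δ + … + δ^3); loss: 57·δ^4/(1−δ).
No profitable deviation ⇔ 28(1−δ^4) ≤ 57·δ^4, i.e. δ^4 ≥ 28/(28+57) = 28/85.
Hence δ ≥ (28/85)^(1/4) ≈ 0.758.

0.758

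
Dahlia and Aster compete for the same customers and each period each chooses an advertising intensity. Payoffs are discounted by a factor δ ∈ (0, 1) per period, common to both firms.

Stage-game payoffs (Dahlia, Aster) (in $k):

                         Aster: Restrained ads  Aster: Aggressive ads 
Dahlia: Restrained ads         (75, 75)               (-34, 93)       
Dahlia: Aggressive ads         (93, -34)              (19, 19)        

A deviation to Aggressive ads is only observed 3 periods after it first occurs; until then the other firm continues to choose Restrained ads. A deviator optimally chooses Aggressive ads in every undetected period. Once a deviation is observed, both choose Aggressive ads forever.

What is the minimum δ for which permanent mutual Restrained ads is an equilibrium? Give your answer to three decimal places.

0.624

Deviating for the 3 undetected periods gains 93−75 = 18 per period over cooperation, then loses 75−19 = 56 per period forever once punishment starts.
Gain: 18(1 + δ + … + δ^2); loss: 56·δ^3/(1−δ).
No profitable deviation ⇔ 18(1−δ^3) ≤ 56·δ^3, i.e. δ^3 ≥ 18/(18+56) = 9/37.
Hence δ ≥ (9/37)^(1/3) ≈ 0.624.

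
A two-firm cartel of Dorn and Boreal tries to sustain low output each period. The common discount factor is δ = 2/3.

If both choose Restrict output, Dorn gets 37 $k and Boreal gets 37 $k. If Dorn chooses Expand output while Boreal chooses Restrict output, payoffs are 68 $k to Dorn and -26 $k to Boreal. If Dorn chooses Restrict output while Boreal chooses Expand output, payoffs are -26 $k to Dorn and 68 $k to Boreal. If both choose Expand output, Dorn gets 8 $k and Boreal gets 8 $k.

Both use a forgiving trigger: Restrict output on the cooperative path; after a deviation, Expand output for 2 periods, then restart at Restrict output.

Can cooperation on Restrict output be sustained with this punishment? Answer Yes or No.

A one-shot deviation gives 68 now, then 8 for 2 periods, then back to 37.
Gain from deviating: (68−37) today; loss: (37−8) in each of the next 2 periods.
No-deviation condition: (37−8)(δ+…+δ^2) ≥ 68−37, i.e. δ+…+δ^2 ≥ 31/29.
At δ = 2/3: δ+…+δ^2 = 1.1111 ≥ 1.0690.
So cooperation is sustainable.

Yes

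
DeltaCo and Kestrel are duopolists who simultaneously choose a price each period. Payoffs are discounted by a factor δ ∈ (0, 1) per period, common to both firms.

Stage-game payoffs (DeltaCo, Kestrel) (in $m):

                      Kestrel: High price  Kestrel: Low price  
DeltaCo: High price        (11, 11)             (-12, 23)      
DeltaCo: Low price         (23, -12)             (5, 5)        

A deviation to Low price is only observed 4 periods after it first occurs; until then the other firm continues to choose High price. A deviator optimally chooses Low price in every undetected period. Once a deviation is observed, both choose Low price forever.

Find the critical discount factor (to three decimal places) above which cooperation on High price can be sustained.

The best deviation is to choose Low price for all 4 undetected periods, earning 23 each, then 5 forever once detected.
Deviation value: 23(1−δ^4)/(1−δ) + 5δ^4/(1−δ); cooperation value: 11/(1−δ).
IC: 11 ≥ 23(1−δ^4) + 5δ^4 = 23 − 18δ^4.
So δ^4 ≥ 12/18 = 2/3, giving δ ≥ (2/3)^(1/4) ≈ 0.904.

0.904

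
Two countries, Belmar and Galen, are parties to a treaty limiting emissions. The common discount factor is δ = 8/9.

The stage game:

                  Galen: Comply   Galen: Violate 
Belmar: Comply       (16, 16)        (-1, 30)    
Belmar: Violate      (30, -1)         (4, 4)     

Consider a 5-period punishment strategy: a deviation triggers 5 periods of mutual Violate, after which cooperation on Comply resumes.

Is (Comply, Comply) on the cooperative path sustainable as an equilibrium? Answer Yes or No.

Yes

Comparing payoff streams over the 6 periods until play realigns: cooperate → 16(1+δ+…+δ^5); deviate → 30 + 4(δ+…+δ^5).
Cooperation is sustained iff (16−4)(δ+…+δ^5) ≥ 30−16.
δ+…+δ^5 = 8/9·(1−(8/9)^5)/(1−8/9) = 3.5606, and (30−16)/(16−4) = 1.1667.
3.5606 ≥ 1.1667, so cooperation is sustainable.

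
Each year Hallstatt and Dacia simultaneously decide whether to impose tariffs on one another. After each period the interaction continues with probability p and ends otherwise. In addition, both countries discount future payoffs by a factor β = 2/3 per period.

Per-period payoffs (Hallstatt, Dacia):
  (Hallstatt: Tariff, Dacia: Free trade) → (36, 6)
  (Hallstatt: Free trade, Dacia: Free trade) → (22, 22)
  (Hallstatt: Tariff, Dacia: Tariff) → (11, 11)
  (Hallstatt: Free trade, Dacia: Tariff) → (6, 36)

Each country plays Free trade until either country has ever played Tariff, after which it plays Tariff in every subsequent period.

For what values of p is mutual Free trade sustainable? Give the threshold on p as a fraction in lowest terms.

With continuation probability p and discount β, the effective per-period discount factor is βp.
Grim-trigger IC: βp ≥ (36−22)/(36−11) = 14/25.
So p ≥ (14/25)/(2/3) = 21/25.

21/25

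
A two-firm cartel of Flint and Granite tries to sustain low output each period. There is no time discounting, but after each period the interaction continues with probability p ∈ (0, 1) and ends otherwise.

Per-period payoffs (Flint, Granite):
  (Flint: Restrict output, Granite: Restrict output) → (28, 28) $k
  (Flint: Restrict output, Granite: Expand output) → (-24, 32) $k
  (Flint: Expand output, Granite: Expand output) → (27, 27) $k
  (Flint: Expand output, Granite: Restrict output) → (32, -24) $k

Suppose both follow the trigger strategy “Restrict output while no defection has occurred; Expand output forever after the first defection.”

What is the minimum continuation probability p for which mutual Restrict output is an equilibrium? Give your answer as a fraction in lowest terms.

4/5

Expected cooperation value is 28 + p·28 + p²·28 + … = 28/(1−p); deviation gives 32 + p·27/(1−p).
28 ≥ 32(1−p) + 27p ⇒ 5p ≥ 4 ⇒ p ≥ 4/5.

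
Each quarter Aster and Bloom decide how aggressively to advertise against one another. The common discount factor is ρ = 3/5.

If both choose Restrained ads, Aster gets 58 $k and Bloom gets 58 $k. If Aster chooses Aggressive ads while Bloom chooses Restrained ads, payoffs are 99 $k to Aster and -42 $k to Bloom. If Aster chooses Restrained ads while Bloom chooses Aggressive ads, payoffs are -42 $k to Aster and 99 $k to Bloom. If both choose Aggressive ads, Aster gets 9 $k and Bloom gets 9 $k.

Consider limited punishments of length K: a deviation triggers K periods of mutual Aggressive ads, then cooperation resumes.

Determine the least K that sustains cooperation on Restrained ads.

2

No profitable deviation requires (58−9)(ρ+…+ρ^K) ≥ 99−58, i.e. ρ+…+ρ^K ≥ 41/49 ≈ 0.8367.
With ρ = 3/5, the partial sums are K=1: 0.6000, K=2: 0.9600.
K = 2 is the first length at which the sum reaches 0.8367.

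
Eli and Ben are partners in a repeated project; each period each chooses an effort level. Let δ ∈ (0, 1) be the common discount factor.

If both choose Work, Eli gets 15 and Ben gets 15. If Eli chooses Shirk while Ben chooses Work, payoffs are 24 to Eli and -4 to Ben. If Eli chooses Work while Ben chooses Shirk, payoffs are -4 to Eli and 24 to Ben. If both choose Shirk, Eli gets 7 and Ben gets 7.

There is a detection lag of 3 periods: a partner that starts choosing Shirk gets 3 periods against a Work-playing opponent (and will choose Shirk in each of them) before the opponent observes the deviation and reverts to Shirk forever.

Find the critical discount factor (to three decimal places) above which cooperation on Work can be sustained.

A deviator earns 24 for 3 periods, then 7 forever; cooperating earns 15 forever. Multiplying the IC by (1−δ):
15 ≥ 24(1−δ^3) + 7δ^3, so 17·δ^3 ≥ 9 and δ^3 ≥ 9/17.
δ ≥ (9/17)^(1/3) ≈ 0.809.

0.809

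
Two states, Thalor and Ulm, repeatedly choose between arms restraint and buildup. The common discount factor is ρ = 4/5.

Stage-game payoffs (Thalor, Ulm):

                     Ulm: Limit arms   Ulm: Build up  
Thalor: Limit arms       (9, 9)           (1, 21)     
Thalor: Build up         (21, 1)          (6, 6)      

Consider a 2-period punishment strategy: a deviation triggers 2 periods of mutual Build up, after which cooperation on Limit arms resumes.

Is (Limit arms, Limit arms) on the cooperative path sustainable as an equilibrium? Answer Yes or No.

IC: ρ+…+ρ^2 ≥ (21−9)/(9−6) = 4.
At ρ = 4/5: partial sum = 1.4400 < 4.0000. Cooperation not sustainable.

No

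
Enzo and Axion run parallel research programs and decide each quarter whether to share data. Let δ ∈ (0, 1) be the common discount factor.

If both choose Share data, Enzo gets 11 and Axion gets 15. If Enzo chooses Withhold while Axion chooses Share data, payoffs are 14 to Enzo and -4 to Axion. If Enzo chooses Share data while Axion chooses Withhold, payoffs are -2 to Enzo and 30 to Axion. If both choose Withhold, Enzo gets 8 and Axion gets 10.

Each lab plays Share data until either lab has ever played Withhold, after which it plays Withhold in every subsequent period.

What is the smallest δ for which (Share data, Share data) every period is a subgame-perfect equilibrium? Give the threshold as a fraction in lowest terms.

For Enzo: deviation gain 14−11 = 3, per-period punishment loss 11−8 = 3. IC gives δ ≥ 3/6 = 1/2.
For Axion: gain 15, loss 5 per period, so δ ≥ 15/20 = 3/4.
The tighter constraint is Axion's, so cooperation needs δ ≥ 3/4.

3/4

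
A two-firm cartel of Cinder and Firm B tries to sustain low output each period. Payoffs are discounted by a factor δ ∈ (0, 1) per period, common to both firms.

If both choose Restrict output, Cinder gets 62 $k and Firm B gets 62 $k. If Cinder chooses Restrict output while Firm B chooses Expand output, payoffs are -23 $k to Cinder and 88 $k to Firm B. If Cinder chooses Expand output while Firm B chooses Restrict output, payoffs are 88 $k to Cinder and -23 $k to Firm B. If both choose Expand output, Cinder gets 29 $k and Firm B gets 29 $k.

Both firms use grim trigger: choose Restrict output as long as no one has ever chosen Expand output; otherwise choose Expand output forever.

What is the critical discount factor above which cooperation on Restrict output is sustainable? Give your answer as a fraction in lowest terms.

Under grim trigger the critical discount factor is (T−C)/(T−P) with T = 88, C = 62, P = 29.
δ* = (88−62)/(88−29) = 26/59.

26/59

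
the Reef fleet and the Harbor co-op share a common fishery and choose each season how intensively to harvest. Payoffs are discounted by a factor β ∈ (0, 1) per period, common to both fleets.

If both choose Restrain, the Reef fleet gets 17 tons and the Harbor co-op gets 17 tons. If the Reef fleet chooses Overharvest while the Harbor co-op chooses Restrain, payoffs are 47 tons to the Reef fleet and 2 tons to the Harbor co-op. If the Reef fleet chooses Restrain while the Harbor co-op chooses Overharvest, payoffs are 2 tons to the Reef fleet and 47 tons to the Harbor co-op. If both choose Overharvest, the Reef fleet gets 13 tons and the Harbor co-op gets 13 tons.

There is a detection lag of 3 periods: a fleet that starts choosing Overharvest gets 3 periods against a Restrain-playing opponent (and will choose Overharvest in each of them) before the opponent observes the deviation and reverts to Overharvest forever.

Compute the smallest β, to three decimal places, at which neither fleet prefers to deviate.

The best deviation is to choose Overharvest for all 3 undetected periods, earning 47 each, then 13 forever once detected.
Deviation value: 47(1−β^3)/(1−β) + 13β^3/(1−β); cooperation value: 17/(1−β).
IC: 17 ≥ 47(1−β^3) + 13β^3 = 47 − 34β^3.
So β^3 ≥ 30/34 = 15/17, giving β ≥ (15/17)^(1/3) ≈ 0.959.

0.959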